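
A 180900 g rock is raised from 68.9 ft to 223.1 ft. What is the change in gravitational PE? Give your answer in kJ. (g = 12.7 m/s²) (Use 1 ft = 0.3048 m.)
Convert to SI: m = 180.9 kg, Δh = 47.0002 m
ΔPE = mgΔh = (180.9)(12.7)(47.0002) = 107980 J = 108.0 kJ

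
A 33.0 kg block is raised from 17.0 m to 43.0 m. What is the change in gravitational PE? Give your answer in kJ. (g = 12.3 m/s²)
ΔPE = mgΔh = (33.0)(12.3)(26.0) = 10553.4 J = 10.55 kJ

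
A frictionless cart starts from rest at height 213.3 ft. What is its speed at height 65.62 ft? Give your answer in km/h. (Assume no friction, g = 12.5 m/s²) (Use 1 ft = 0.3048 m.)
Convert to SI: h₁−h₂ = 45.0129 m
mgh₁ = mgh₂ + ½mv² ⇒ v = √(2g(h₁−h₂)) = √(2·12.5·45.0129) = 33.5458 m/s = 120.8 km/h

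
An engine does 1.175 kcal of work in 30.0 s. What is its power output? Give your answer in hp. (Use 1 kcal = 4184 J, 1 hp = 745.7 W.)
Convert to SI: W = 4916.2 J, t = 30.0 s
P = W/t = 4916.2/30.0 = 163.873 W = 0.2198 hp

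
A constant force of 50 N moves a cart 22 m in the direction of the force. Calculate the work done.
W = F·d = (50)(22) = 1100 J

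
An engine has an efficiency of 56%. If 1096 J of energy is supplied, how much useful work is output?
W_out = η·W_in = 0.56·1096 = 613.76 J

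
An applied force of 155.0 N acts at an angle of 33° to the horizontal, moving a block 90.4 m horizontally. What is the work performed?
W = F·d·cosθ = (155.0)(90.4)cos(33°) = 11750 J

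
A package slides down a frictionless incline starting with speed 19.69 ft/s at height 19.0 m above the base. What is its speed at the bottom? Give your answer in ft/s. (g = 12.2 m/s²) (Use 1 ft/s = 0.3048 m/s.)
Convert to SI: v₀ = 6.00151 m/s, h = 19.0 m
½mv₀² + mgh = ½mv² ⇒ v = √(v₀² + 2gh) = √(6.00151² + 2·12.2·19.0) = 22.3521 m/s = 73.33 ft/s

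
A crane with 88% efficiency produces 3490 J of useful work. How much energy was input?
W_in = W_out/η = 3490/0.88 = 3966 J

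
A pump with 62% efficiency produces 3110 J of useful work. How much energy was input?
W_in = W_out/η = 3110/0.62 = 5016 J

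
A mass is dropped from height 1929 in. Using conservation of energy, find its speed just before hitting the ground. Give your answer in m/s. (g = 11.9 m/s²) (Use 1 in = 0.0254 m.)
Convert to SI: h = 48.9966 m
mgh = ½mv² ⇒ v = √(2gh) = √(2·11.9·48.9966) = 34.15 m/s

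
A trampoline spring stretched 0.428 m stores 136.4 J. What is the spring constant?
k = 2·PE/x² = 2·136.4/(0.428)² = 1489 N/m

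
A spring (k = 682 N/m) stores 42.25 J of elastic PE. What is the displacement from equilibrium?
x = √(2·PE/k) = √(2·42.25/682) = 0.352 m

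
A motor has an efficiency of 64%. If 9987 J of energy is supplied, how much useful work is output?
W_out = η·W_in = 0.64·9987 = 6391.68 J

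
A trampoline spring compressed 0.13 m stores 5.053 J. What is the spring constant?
k = 2·PE/x² = 2·5.053/(0.13)² = 598.0 N/m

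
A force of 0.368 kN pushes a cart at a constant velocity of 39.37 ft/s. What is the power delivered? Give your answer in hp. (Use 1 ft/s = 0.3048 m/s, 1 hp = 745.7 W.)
Convert to SI: F = 368.0 N, v = 12.0 m/s
P = Fv = (368.0)(12.0) = 4415.99 W = 5.922 hp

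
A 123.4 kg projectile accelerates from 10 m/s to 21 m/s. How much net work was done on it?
W = ΔKE = ½m(v₂² − v₁²) = ½(123.4)(21² − 10²) = 21039.7 J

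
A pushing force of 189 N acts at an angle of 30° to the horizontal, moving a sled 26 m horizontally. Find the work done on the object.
W = F·d·cosθ = (189)(26)cos(30°) = 4256 J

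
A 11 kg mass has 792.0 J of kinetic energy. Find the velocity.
v = √(2·KE/m) = √(2·792.0/11) = 12.0 m/s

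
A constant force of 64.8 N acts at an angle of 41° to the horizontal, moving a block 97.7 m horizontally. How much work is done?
W = F·d·cosθ = (64.8)(97.7)cos(41°) = 4778 J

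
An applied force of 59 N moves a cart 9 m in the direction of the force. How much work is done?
W = F·d = (59)(9) = 531.0 J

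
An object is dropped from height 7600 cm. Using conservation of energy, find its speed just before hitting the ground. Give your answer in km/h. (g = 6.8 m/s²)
Convert to SI: h = 76.0 m
mgh = ½mv² ⇒ v = √(2gh) = √(2·6.8·76.0) = 32.1497 m/s = 115.7 km/h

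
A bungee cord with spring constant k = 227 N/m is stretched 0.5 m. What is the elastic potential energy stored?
PE = ½kx² = ½(227)(0.5)² = 28.38 J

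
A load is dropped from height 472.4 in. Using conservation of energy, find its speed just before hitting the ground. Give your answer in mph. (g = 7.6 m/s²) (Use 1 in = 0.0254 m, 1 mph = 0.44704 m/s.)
Convert to SI: h = 11.999 m
mgh = ½mv² ⇒ v = √(2gh) = √(2·7.6·11.999) = 13.505 m/s = 30.21 mph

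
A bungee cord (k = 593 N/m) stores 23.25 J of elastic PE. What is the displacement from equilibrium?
x = √(2·PE/k) = √(2·23.25/593) = 0.28 m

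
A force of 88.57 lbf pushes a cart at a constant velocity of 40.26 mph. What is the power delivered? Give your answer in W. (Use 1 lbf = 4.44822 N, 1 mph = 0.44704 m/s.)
Convert to SI: F = 393.979 N, v = 17.9978 m/s
P = Fv = (393.979)(17.9978) = 7091 W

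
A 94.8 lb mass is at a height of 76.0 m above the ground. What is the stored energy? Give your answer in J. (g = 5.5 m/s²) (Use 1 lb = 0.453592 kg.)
Convert to SI: m = 43.0005 kg, h = 76.0 m
PE = mgh = (43.0005)(5.5)(76.0) = 17970 J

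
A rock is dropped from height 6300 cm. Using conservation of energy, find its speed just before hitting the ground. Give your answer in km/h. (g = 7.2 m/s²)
Convert to SI: h = 63.0 m
mgh = ½mv² ⇒ v = √(2gh) = √(2·7.2·63.0) = 30.1198 m/s = 108.4 km/h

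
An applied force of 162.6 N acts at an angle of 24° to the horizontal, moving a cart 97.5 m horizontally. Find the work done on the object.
W = F·d·cosθ = (162.6)(97.5)cos(24°) = 14480 J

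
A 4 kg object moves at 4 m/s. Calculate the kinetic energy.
KE = ½mv² = ½(4)(4)² = 32.0 J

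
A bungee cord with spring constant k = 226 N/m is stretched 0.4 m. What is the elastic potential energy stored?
PE = ½kx² = ½(226)(0.4)² = 18.08 J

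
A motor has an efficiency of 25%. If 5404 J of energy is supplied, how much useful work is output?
W_out = η·W_in = 0.25·5404 = 1351.0 J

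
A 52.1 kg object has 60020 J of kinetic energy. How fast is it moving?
v = √(2·KE/m) = √(2·60020/52.1) = 48.0 m/s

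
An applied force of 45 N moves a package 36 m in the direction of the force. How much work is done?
W = F·d = (45)(36) = 1620 J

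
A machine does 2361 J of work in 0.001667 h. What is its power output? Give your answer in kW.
Convert to SI: W = 2361.0 J, t = 6.0012 s
P = W/t = 2361.0/6.0012 = 393.421 W = 0.3934 kW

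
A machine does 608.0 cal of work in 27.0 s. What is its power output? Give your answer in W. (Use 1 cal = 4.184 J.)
Convert to SI: W = 2543.87 J, t = 27.0 s
P = W/t = 2543.87/27.0 = 94.22 W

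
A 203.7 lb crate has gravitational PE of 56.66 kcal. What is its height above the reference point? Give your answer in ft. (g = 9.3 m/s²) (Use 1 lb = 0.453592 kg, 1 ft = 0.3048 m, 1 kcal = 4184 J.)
Convert to SI: m = 92.3967 kg, PE = 237065 J
h = PE/(mg) = 237065/(92.3967·9.3) = 275.886 m = 905.1 ft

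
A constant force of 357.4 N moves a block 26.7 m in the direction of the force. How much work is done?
W = F·d = (357.4)(26.7) = 9543 J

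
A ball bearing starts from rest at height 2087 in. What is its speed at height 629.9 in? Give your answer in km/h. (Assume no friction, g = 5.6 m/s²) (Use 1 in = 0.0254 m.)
Convert to SI: h₁−h₂ = 37.0103 m
mgh₁ = mgh₂ + ½mv² ⇒ v = √(2g(h₁−h₂)) = √(2·5.6·37.0103) = 20.3597 m/s = 73.29 km/h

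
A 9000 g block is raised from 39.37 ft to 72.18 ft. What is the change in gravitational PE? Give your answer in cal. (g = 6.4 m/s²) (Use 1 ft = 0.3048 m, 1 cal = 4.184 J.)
Convert to SI: m = 9.0 kg, Δh = 10.0005 m
ΔPE = mgΔh = (9.0)(6.4)(10.0005) = 576.028 J = 137.7 cal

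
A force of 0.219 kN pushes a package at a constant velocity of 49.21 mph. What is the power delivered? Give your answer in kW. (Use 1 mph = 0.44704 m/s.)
Convert to SI: F = 219.0 N, v = 21.9988 m/s
P = Fv = (219.0)(21.9988) = 4817.75 W = 4.818 kW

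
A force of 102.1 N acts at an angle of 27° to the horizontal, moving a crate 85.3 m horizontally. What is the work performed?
W = F·d·cosθ = (102.1)(85.3)cos(27°) = 7760 J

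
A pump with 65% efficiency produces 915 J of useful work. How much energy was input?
W_in = W_out/η = 915/0.65 = 1408 J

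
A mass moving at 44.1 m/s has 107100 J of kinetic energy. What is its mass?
m = 2·KE/v² = 2·107100/(44.1)² = 110.1 kg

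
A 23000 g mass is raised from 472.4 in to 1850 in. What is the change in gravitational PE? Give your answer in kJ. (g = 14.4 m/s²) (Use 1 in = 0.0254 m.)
Convert to SI: m = 23.0 kg, Δh = 34.991 m
ΔPE = mgΔh = (23.0)(14.4)(34.991) = 11589.0 J = 11.59 kJ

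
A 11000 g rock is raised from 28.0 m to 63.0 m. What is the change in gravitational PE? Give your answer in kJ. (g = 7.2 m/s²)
Convert to SI: m = 11.0 kg, Δh = 35.0 m
ΔPE = mgΔh = (11.0)(7.2)(35.0) = 2772.0 J = 2.772 kJ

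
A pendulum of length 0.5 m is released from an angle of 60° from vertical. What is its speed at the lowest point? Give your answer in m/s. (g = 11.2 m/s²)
h = L(1 − cosθ) = 0.5(1 − cos60°) = 0.25 m
v = √(2gh) = √(2·11.2·0.25) = 2.366 m/s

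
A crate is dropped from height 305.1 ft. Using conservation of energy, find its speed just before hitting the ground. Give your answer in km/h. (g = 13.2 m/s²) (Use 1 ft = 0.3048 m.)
Convert to SI: h = 92.9945 m
mgh = ½mv² ⇒ v = √(2gh) = √(2·13.2·92.9945) = 49.5485 m/s = 178.4 km/h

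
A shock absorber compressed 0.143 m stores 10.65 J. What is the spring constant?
k = 2·PE/x² = 2·10.65/(0.143)² = 1042 N/m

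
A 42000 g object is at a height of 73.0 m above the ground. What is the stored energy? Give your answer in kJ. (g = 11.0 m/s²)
Convert to SI: m = 42.0 kg, h = 73.0 m
PE = mgh = (42.0)(11.0)(73.0) = 33726.0 J = 33.73 kJ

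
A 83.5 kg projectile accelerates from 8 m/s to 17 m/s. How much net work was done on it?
W = ΔKE = ½m(v₂² − v₁²) = ½(83.5)(17² − 8²) = 9393.75 J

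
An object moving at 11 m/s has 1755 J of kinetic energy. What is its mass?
m = 2·KE/v² = 2·1755/(11)² = 29.01 kg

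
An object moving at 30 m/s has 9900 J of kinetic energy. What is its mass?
m = 2·KE/v² = 2·9900/(30)² = 22.0 kg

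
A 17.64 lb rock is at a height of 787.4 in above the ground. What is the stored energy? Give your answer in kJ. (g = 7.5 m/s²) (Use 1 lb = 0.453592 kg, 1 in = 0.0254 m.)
Convert to SI: m = 8.00136 kg, h = 20.0 m
PE = mgh = (8.00136)(7.5)(20.0) = 1200.2 J = 1.2 kJ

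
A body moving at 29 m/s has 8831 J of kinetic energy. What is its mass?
m = 2·KE/v² = 2·8831/(29)² = 21.0 kg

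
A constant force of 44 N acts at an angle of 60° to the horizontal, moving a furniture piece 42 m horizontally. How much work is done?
W = F·d·cosθ = (44)(42)cos(60°) = 924.0 J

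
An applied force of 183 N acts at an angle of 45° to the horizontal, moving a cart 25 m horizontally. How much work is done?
W = F·d·cosθ = (183)(25)cos(45°) = 3235 J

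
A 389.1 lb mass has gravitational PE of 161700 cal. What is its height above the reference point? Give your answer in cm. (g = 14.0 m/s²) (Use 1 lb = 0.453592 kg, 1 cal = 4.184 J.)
Convert to SI: m = 176.493 kg, PE = 676553 J
h = PE/(mg) = 676553/(176.493·14.0) = 273.809 m = 27380 cm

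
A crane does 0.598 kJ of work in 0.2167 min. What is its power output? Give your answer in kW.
Convert to SI: W = 598.0 J, t = 13.002 s
P = W/t = 598.0/13.002 = 45.9929 W = 0.04599 kW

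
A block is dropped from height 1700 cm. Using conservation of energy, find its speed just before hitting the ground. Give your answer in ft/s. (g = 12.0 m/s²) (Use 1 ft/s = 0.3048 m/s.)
Convert to SI: h = 17.0 m
mgh = ½mv² ⇒ v = √(2gh) = √(2·12.0·17.0) = 20.199 m/s = 66.27 ft/s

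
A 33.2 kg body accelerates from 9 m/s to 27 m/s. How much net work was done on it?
W = ΔKE = ½m(v₂² − v₁²) = ½(33.2)(27² − 9²) = 10756.8 J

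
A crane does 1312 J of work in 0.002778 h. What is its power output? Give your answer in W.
Convert to SI: W = 1312.0 J, t = 10.0008 s
P = W/t = 1312.0/10.0008 = 131.2 W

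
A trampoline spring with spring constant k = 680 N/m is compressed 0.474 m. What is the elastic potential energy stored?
PE = ½kx² = ½(680)(0.474)² = 76.39 J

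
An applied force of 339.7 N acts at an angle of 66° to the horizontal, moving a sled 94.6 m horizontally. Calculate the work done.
W = F·d·cosθ = (339.7)(94.6)cos(66°) = 13070 J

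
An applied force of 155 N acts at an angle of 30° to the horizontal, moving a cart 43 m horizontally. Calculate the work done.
W = F·d·cosθ = (155)(43)cos(30°) = 5772 J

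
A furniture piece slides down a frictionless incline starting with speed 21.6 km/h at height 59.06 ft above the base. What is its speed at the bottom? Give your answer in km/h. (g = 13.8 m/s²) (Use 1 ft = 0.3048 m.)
Convert to SI: v₀ = 6.0 m/s, h = 18.0015 m
½mv₀² + mgh = ½mv² ⇒ v = √(v₀² + 2gh) = √(6.0² + 2·13.8·18.0015) = 23.0834 m/s = 83.1 km/h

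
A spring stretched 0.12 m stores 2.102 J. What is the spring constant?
k = 2·PE/x² = 2·2.102/(0.12)² = 291.9 N/m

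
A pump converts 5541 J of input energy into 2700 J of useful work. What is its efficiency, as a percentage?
η = W_out/W_in = 2700/5541 = 48.73%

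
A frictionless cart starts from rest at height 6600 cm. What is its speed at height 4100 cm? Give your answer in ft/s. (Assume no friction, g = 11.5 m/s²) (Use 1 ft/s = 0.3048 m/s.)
Convert to SI: h₁−h₂ = 25.0 m
mgh₁ = mgh₂ + ½mv² ⇒ v = √(2g(h₁−h₂)) = √(2·11.5·25.0) = 23.9792 m/s = 78.67 ft/s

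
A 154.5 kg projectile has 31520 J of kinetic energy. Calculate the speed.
v = √(2·KE/m) = √(2·31520/154.5) = 20.2 m/s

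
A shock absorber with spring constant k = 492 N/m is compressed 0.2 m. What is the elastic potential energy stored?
PE = ½kx² = ½(492)(0.2)² = 9.84 J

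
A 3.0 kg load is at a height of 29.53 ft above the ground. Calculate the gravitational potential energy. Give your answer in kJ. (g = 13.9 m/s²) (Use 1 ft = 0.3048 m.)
Convert to SI: m = 3.0 kg, h = 9.00074 m
PE = mgh = (3.0)(13.9)(9.00074) = 375.331 J = 0.3753 kJ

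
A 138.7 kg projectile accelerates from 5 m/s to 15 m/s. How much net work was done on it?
W = ΔKE = ½m(v₂² − v₁²) = ½(138.7)(15² − 5²) = 13870.0 J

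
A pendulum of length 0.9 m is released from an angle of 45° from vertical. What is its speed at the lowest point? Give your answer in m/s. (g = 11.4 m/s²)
h = L(1 − cosθ) = 0.9(1 − cos45°) = 0.263604 m
v = √(2gh) = √(2·11.4·0.263604) = 2.452 m/s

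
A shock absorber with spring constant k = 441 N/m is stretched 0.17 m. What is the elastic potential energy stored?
PE = ½kx² = ½(441)(0.17)² = 6.372 J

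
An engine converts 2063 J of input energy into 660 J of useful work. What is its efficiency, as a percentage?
η = W_out/W_in = 660/2063 = 31.99%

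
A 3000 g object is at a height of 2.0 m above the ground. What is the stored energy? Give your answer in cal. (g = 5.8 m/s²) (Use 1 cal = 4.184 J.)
Convert to SI: m = 3.0 kg, h = 2.0 m
PE = mgh = (3.0)(5.8)(2.0) = 34.8 J = 8.317 cal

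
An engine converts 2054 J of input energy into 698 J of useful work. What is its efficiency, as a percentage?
η = W_out/W_in = 698/2054 = 33.98%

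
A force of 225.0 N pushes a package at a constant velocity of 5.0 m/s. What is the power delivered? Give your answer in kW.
P = Fv = (225.0)(5.0) = 1125.0 W = 1.125 kW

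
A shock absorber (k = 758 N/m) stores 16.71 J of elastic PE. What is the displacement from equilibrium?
x = √(2·PE/k) = √(2·16.71/758) = 0.21 m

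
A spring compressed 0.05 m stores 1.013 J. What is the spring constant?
k = 2·PE/x² = 2·1.013/(0.05)² = 810.4 N/m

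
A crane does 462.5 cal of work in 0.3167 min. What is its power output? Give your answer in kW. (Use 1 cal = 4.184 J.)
Convert to SI: W = 1935.1 J, t = 19.002 s
P = W/t = 1935.1/19.002 = 101.837 W = 0.1018 kW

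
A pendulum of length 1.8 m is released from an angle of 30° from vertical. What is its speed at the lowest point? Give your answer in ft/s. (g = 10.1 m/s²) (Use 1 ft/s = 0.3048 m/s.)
h = L(1 − cosθ) = 1.8(1 − cos30°) = 0.241154 m
v = √(2gh) = √(2·10.1·0.241154) = 2.20711 m/s = 7.241 ft/s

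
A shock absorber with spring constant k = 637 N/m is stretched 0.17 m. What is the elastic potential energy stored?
PE = ½kx² = ½(637)(0.17)² = 9.205 J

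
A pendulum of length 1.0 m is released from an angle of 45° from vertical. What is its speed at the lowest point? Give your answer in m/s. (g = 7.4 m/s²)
h = L(1 − cosθ) = 1.0(1 − cos45°) = 0.292893 m
v = √(2gh) = √(2·7.4·0.292893) = 2.082 m/s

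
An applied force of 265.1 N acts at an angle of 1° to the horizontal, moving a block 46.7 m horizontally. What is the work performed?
W = F·d·cosθ = (265.1)(46.7)cos(1°) = 12380 J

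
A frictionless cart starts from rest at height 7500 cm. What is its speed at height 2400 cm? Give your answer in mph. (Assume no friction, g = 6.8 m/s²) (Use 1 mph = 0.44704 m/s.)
Convert to SI: h₁−h₂ = 51.0 m
mgh₁ = mgh₂ + ½mv² ⇒ v = √(2g(h₁−h₂)) = √(2·6.8·51.0) = 26.3363 m/s = 58.91 mph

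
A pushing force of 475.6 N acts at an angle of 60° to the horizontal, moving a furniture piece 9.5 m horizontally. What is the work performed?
W = F·d·cosθ = (475.6)(9.5)cos(60°) = 2259 J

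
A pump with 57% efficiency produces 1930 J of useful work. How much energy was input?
W_in = W_out/η = 1930/0.57 = 3386 J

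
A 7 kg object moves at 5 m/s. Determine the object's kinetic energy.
KE = ½mv² = ½(7)(5)² = 87.5 J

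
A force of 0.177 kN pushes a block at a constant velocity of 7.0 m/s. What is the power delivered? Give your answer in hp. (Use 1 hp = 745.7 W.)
Convert to SI: F = 177.0 N, v = 7.0 m/s
P = Fv = (177.0)(7.0) = 1239.0 W = 1.662 hp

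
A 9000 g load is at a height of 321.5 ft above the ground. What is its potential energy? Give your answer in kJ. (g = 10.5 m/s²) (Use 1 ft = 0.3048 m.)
Convert to SI: m = 9.0 kg, h = 97.9932 m
PE = mgh = (9.0)(10.5)(97.9932) = 9260.36 J = 9.26 kJ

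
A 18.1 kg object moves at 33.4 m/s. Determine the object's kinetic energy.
KE = ½mv² = ½(18.1)(33.4)² = 10100 J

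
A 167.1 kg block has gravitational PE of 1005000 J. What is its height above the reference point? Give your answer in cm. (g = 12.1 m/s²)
h = PE/(mg) = 1005000/(167.1·12.1) = 497.055 m = 49710 cm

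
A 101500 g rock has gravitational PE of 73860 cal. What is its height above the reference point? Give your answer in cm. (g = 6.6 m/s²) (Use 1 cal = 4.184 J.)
Convert to SI: m = 101.5 kg, PE = 309030 J
h = PE/(mg) = 309030/(101.5·6.6) = 461.308 m = 46130 cm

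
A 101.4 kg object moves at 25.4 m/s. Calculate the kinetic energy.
KE = ½mv² = ½(101.4)(25.4)² = 32710 J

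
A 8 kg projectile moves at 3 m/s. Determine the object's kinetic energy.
KE = ½mv² = ½(8)(3)² = 36.0 J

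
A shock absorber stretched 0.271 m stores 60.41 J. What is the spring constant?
k = 2·PE/x² = 2·60.41/(0.271)² = 1645 N/m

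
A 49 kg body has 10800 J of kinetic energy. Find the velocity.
v = √(2·KE/m) = √(2·10800/49) = 21.0 m/s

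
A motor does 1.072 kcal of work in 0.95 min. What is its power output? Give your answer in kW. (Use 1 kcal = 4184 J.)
Convert to SI: W = 4485.25 J, t = 57.0 s
P = W/t = 4485.25/57.0 = 78.6886 W = 0.07869 kW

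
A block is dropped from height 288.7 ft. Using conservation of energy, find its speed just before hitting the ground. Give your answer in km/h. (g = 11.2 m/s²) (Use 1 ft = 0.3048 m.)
Convert to SI: h = 87.9958 m
mgh = ½mv² ⇒ v = √(2gh) = √(2·11.2·87.9958) = 44.3971 m/s = 159.8 km/h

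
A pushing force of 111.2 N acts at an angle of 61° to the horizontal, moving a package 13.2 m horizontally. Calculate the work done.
W = F·d·cosθ = (111.2)(13.2)cos(61°) = 711.6 J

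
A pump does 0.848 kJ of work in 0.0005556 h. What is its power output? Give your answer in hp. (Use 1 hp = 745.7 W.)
Convert to SI: W = 848.0 J, t = 2.00016 s
P = W/t = 848.0/2.00016 = 423.966 W = 0.5685 hp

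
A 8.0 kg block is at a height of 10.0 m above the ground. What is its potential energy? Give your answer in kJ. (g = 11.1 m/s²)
PE = mgh = (8.0)(11.1)(10.0) = 888.0 J = 0.888 kJ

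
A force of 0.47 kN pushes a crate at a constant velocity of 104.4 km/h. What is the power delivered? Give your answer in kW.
Convert to SI: F = 470.0 N, v = 29.0 m/s
P = Fv = (470.0)(29.0) = 13630.0 W = 13.63 kW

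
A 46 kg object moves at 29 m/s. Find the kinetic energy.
KE = ½mv² = ½(46)(29)² = 19343.0 J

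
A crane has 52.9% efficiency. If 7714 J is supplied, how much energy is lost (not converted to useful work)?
W_lost = W_in(1 − η) = 7714·(1 − 0.529) = 3633 J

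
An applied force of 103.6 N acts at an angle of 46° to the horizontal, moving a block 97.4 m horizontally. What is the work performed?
W = F·d·cosθ = (103.6)(97.4)cos(46°) = 7010 J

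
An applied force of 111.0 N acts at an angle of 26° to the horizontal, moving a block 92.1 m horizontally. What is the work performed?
W = F·d·cosθ = (111.0)(92.1)cos(26°) = 9188 J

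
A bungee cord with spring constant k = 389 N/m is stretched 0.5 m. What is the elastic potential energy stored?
PE = ½kx² = ½(389)(0.5)² = 48.63 J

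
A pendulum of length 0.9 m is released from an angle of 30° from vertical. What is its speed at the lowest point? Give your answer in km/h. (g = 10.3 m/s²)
h = L(1 − cosθ) = 0.9(1 − cos30°) = 0.120577 m
v = √(2gh) = √(2·10.3·0.120577) = 1.57604 m/s = 5.674 km/h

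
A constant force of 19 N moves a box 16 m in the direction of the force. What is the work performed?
W = F·d = (19)(16) = 304.0 J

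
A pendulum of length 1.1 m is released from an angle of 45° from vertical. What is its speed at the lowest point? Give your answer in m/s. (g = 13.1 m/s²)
h = L(1 − cosθ) = 1.1(1 − cos45°) = 0.322183 m
v = √(2gh) = √(2·13.1·0.322183) = 2.905 m/s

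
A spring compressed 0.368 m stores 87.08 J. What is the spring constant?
k = 2·PE/x² = 2·87.08/(0.368)² = 1286 N/m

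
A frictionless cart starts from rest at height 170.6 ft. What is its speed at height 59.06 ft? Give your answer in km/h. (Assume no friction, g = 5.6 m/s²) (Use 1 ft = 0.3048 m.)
Convert to SI: h₁−h₂ = 33.9974 m
mgh₁ = mgh₂ + ½mv² ⇒ v = √(2g(h₁−h₂)) = √(2·5.6·33.9974) = 19.5133 m/s = 70.25 km/h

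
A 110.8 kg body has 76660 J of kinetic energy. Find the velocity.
v = √(2·KE/m) = √(2·76660/110.8) = 37.2 m/s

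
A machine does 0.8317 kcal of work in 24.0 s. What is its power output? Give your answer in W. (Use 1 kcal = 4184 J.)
Convert to SI: W = 3479.83 J, t = 24.0 s
P = W/t = 3479.83/24.0 = 145.0 W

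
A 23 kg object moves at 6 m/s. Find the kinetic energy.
KE = ½mv² = ½(23)(6)² = 414.0 J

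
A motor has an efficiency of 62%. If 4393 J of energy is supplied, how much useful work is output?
W_out = η·W_in = 0.62·4393 = 2723.66 J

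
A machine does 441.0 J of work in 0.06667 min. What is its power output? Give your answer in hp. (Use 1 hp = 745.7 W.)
Convert to SI: W = 441.0 J, t = 4.0002 s
P = W/t = 441.0/4.0002 = 110.244 W = 0.1478 hp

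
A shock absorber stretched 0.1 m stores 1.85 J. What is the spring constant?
k = 2·PE/x² = 2·1.85/(0.1)² = 370.0 N/m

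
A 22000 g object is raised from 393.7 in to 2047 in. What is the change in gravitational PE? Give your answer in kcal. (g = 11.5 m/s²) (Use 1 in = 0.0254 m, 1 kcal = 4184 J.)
Convert to SI: m = 22.0 kg, Δh = 41.9938 m
ΔPE = mgΔh = (22.0)(11.5)(41.9938) = 10624.4 J = 2.539 kcal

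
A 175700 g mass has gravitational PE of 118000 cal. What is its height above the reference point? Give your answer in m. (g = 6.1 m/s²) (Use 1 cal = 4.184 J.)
Convert to SI: m = 175.7 kg, PE = 493712 J
h = PE/(mg) = 493712/(175.7·6.1) = 460.7 m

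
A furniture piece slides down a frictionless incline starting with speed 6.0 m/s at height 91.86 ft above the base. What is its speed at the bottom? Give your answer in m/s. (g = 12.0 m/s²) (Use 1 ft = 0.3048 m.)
Convert to SI: v₀ = 6.0 m/s, h = 27.9989 m
½mv₀² + mgh = ½mv² ⇒ v = √(v₀² + 2gh) = √(6.0² + 2·12.0·27.9989) = 26.61 m/s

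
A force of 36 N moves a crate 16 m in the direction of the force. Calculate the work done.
W = F·d = (36)(16) = 576.0 J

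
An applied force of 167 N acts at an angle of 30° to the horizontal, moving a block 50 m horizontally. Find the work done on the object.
W = F·d·cosθ = (167)(50)cos(30°) = 7231 J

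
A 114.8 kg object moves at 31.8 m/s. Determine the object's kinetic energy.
KE = ½mv² = ½(114.8)(31.8)² = 58050 J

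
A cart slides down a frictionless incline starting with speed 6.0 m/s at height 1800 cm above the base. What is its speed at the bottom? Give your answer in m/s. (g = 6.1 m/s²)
Convert to SI: v₀ = 6.0 m/s, h = 18.0 m
½mv₀² + mgh = ½mv² ⇒ v = √(v₀² + 2gh) = √(6.0² + 2·6.1·18.0) = 15.99 m/s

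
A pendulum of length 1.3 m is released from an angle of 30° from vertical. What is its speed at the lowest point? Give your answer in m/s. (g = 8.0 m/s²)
h = L(1 − cosθ) = 1.3(1 − cos30°) = 0.174167 m
v = √(2gh) = √(2·8.0·0.174167) = 1.669 m/s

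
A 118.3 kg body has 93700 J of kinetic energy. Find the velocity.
v = √(2·KE/m) = √(2·93700/118.3) = 39.8 m/s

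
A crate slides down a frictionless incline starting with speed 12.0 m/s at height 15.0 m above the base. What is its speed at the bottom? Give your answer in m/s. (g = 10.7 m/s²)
½mv₀² + mgh = ½mv² ⇒ v = √(v₀² + 2gh) = √(12.0² + 2·10.7·15.0) = 21.56 m/s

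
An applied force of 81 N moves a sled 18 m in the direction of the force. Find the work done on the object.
W = F·d = (81)(18) = 1458 J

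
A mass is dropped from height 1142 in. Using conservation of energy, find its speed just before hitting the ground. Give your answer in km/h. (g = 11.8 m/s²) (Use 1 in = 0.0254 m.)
Convert to SI: h = 29.0068 m
mgh = ½mv² ⇒ v = √(2gh) = √(2·11.8·29.0068) = 26.1641 m/s = 94.19 km/h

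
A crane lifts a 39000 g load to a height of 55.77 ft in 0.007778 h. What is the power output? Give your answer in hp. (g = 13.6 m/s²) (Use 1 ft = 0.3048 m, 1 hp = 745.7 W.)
Convert to SI: m = 39.0 kg, h = 16.9987 m, t = 28.0008 s
P = mgh/t = (39.0)(13.6)(16.9987)/28.0008 = 321.995 W = 0.4318 hp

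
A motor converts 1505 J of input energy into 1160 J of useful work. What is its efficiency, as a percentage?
η = W_out/W_in = 1160/1505 = 77.08%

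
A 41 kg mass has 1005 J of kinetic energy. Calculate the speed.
v = √(2·KE/m) = √(2·1005/41) = 7.002 m/s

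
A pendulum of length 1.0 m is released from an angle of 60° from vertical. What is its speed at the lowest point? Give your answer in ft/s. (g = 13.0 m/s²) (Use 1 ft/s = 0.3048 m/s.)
h = L(1 − cosθ) = 1.0(1 − cos60°) = 0.5 m
v = √(2gh) = √(2·13.0·0.5) = 3.60555 m/s = 11.83 ft/s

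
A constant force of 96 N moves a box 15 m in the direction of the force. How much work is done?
W = F·d = (96)(15) = 1440 J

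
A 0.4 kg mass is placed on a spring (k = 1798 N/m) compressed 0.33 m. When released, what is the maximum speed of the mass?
½kx² = ½mv² ⇒ v = x√(k/m) = (0.33)√(1798/0.4) = 22.12 m/s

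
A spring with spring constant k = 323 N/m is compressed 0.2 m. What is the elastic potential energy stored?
PE = ½kx² = ½(323)(0.2)² = 6.46 J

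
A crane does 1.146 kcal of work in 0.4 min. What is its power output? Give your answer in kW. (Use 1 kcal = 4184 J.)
Convert to SI: W = 4794.86 J, t = 24.0 s
P = W/t = 4794.86/24.0 = 199.786 W = 0.1998 kW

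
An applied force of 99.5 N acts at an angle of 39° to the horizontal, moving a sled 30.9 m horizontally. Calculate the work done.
W = F·d·cosθ = (99.5)(30.9)cos(39°) = 2389 J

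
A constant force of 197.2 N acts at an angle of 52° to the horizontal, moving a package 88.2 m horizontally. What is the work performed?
W = F·d·cosθ = (197.2)(88.2)cos(52°) = 10710 J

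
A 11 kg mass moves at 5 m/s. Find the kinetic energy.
KE = ½mv² = ½(11)(5)² = 137.5 J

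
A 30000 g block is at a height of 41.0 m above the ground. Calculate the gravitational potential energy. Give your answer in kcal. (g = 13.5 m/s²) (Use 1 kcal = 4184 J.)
Convert to SI: m = 30.0 kg, h = 41.0 m
PE = mgh = (30.0)(13.5)(41.0) = 16605.0 J = 3.969 kcal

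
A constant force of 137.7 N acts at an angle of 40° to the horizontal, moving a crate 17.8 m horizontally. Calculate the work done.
W = F·d·cosθ = (137.7)(17.8)cos(40°) = 1878 J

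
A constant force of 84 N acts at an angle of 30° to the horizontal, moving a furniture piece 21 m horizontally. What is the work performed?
W = F·d·cosθ = (84)(21)cos(30°) = 1528 J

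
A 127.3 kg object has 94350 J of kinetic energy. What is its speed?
v = √(2·KE/m) = √(2·94350/127.3) = 38.5 m/s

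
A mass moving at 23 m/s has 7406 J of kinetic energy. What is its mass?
m = 2·KE/v² = 2·7406/(23)² = 28.0 kg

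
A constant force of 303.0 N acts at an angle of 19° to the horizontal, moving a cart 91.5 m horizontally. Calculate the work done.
W = F·d·cosθ = (303.0)(91.5)cos(19°) = 26210 J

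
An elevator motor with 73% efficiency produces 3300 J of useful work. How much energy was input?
W_in = W_out/η = 3300/0.73 = 4521 J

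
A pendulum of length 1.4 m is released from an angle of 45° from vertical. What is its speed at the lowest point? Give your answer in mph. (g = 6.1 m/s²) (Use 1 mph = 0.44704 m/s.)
h = L(1 − cosθ) = 1.4(1 − cos45°) = 0.410051 m
v = √(2gh) = √(2·6.1·0.410051) = 2.23665 m/s = 5.003 mph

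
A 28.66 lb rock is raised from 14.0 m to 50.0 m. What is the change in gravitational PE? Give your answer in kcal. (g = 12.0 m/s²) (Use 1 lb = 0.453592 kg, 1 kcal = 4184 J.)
Convert to SI: m = 12.9999 kg, Δh = 36.0 m
ΔPE = mgΔh = (12.9999)(12.0)(36.0) = 5615.98 J = 1.342 kcal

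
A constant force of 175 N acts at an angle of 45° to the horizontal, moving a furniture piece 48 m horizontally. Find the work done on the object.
W = F·d·cosθ = (175)(48)cos(45°) = 5940 J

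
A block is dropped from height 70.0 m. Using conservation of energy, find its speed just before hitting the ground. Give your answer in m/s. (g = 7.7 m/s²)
mgh = ½mv² ⇒ v = √(2gh) = √(2·7.7·70.0) = 32.83 m/s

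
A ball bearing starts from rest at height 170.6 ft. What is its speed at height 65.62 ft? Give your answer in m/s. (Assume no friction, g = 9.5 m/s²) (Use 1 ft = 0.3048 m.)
Convert to SI: h₁−h₂ = 31.9979 m
mgh₁ = mgh₂ + ½mv² ⇒ v = √(2g(h₁−h₂)) = √(2·9.5·31.9979) = 24.66 m/s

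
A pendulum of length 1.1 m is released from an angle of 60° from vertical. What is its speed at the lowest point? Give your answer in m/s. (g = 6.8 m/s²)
h = L(1 − cosθ) = 1.1(1 − cos60°) = 0.55 m
v = √(2gh) = √(2·6.8·0.55) = 2.735 m/s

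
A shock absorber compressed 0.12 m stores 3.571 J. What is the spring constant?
k = 2·PE/x² = 2·3.571/(0.12)² = 496.0 N/m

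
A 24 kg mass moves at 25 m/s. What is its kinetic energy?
KE = ½mv² = ½(24)(25)² = 7500.0 J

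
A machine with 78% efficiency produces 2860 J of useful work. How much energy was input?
W_in = W_out/η = 2860/0.78 = 3667 J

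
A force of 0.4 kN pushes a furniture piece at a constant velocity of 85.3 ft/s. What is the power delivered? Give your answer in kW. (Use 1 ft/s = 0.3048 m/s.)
Convert to SI: F = 400.0 N, v = 25.9994 m/s
P = Fv = (400.0)(25.9994) = 10399.8 W = 10.4 kW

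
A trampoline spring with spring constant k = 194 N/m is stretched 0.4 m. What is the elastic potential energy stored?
PE = ½kx² = ½(194)(0.4)² = 15.52 J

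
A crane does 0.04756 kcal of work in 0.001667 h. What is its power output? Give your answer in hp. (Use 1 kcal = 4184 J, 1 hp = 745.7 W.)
Convert to SI: W = 198.991 J, t = 6.0012 s
P = W/t = 198.991/6.0012 = 33.1585 W = 0.04447 hp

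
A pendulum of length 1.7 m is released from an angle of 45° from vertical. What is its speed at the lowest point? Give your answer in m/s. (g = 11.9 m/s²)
h = L(1 − cosθ) = 1.7(1 − cos45°) = 0.497918 m
v = √(2gh) = √(2·11.9·0.497918) = 3.442 m/s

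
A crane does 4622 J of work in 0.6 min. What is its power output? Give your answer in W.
Convert to SI: W = 4622.0 J, t = 36.0 s
P = W/t = 4622.0/36.0 = 128.4 W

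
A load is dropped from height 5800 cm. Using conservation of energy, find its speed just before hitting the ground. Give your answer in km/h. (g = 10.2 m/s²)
Convert to SI: h = 58.0 m
mgh = ½mv² ⇒ v = √(2gh) = √(2·10.2·58.0) = 34.3977 m/s = 123.8 km/h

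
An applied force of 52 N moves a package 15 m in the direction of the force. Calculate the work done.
W = F·d = (52)(15) = 780.0 J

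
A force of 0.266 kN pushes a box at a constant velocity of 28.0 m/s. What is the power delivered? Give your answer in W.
Convert to SI: F = 266.0 N, v = 28.0 m/s
P = Fv = (266.0)(28.0) = 7448 W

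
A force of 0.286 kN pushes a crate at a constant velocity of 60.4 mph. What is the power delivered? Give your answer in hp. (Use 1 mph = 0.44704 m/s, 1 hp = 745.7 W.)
Convert to SI: F = 286.0 N, v = 27.0012 m/s
P = Fv = (286.0)(27.0012) = 7722.35 W = 10.36 hp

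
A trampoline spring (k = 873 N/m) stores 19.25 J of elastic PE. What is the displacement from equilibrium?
x = √(2·PE/k) = √(2·19.25/873) = 0.21 m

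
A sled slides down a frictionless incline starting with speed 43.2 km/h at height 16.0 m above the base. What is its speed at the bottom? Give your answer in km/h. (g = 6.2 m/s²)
Convert to SI: v₀ = 12.0 m/s, h = 16.0 m
½mv₀² + mgh = ½mv² ⇒ v = √(v₀² + 2gh) = √(12.0² + 2·6.2·16.0) = 18.5041 m/s = 66.61 km/h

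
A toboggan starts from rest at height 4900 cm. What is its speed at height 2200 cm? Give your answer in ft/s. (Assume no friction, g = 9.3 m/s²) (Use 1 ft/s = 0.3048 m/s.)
Convert to SI: h₁−h₂ = 27.0 m
mgh₁ = mgh₂ + ½mv² ⇒ v = √(2g(h₁−h₂)) = √(2·9.3·27.0) = 22.4098 m/s = 73.52 ft/s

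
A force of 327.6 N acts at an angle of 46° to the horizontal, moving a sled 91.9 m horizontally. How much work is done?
W = F·d·cosθ = (327.6)(91.9)cos(46°) = 20910 J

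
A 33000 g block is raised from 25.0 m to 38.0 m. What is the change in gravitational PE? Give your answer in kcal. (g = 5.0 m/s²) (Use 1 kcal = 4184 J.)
Convert to SI: m = 33.0 kg, Δh = 13.0 m
ΔPE = mgΔh = (33.0)(5.0)(13.0) = 2145.0 J = 0.5127 kcal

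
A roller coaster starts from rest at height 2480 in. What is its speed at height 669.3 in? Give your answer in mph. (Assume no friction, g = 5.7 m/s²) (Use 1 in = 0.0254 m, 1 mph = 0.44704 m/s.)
Convert to SI: h₁−h₂ = 45.9918 m
mgh₁ = mgh₂ + ½mv² ⇒ v = √(2g(h₁−h₂)) = √(2·5.7·45.9918) = 22.8977 m/s = 51.22 mph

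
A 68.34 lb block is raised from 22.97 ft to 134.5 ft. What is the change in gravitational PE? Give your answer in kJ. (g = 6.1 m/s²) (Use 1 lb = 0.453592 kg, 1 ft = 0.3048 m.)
Convert to SI: m = 30.9985 kg, Δh = 33.9943 m
ΔPE = mgΔh = (30.9985)(6.1)(33.9943) = 6428.01 J = 6.428 kJ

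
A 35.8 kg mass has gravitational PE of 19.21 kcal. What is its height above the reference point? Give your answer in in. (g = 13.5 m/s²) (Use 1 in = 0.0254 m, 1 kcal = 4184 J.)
Convert to SI: m = 35.8 kg, PE = 80374.6 J
h = PE/(mg) = 80374.6/(35.8·13.5) = 166.304 m = 6547 in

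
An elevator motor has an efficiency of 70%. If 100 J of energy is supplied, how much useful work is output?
W_out = η·W_in = 0.7·100 = 70.0 J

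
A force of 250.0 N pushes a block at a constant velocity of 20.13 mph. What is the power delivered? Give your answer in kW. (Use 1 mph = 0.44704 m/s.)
Convert to SI: F = 250.0 N, v = 8.99892 m/s
P = Fv = (250.0)(8.99892) = 2249.73 W = 2.25 kW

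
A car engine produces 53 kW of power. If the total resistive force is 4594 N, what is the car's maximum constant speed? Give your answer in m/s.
P = Fv ⇒ v = P/F = 53000 W/4594.0 N = 11.54 m/s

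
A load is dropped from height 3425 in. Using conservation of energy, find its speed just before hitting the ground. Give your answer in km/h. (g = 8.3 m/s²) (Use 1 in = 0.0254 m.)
Convert to SI: h = 86.995 m
mgh = ½mv² ⇒ v = √(2gh) = √(2·8.3·86.995) = 38.0015 m/s = 136.8 km/h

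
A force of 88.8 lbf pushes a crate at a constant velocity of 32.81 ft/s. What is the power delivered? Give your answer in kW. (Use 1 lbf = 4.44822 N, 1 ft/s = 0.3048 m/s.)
Convert to SI: F = 395.002 N, v = 10.0005 m/s
P = Fv = (395.002)(10.0005) = 3950.21 W = 3.95 kW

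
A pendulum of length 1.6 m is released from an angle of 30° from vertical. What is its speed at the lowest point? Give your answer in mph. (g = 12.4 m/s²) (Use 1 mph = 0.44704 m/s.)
h = L(1 − cosθ) = 1.6(1 − cos30°) = 0.214359 m
v = √(2gh) = √(2·12.4·0.214359) = 2.30567 m/s = 5.158 mph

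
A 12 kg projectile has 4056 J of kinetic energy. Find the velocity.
v = √(2·KE/m) = √(2·4056/12) = 26.0 m/s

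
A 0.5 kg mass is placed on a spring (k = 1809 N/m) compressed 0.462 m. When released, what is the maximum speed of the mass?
½kx² = ½mv² ⇒ v = x√(k/m) = (0.462)√(1809/0.5) = 27.79 m/s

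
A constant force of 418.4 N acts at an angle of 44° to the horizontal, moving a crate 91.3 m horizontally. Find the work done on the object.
W = F·d·cosθ = (418.4)(91.3)cos(44°) = 27480 J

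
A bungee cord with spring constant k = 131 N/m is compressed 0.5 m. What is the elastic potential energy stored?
PE = ½kx² = ½(131)(0.5)² = 16.38 J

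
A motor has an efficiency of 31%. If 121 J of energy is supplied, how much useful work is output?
W_out = η·W_in = 0.31·121 = 37.51 J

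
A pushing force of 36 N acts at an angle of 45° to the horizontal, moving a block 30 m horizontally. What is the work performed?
W = F·d·cosθ = (36)(30)cos(45°) = 763.7 J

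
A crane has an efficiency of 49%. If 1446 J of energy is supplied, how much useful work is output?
W_out = η·W_in = 0.49·1446 = 708.54 J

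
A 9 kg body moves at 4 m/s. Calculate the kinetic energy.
KE = ½mv² = ½(9)(4)² = 72.0 J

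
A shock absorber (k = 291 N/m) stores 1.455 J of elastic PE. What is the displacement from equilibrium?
x = √(2·PE/k) = √(2·1.455/291) = 0.1 m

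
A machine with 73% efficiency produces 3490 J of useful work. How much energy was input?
W_in = W_out/η = 3490/0.73 = 4781 J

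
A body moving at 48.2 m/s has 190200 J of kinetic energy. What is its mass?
m = 2·KE/v² = 2·190200/(48.2)² = 163.7 kg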